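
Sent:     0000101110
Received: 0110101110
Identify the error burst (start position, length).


XOR: 0110000000

Burst at position 1, length 2


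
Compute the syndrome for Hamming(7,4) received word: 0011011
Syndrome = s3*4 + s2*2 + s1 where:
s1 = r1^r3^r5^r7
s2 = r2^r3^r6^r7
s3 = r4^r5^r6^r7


s1=0, s2=1, s3=1

Syndrome = 6 (error at position 6)


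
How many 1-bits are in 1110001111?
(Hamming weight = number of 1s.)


Counting 1s in 1110001111

7


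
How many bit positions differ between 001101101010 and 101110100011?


XOR: 100011001001
Count of 1s: 5

5


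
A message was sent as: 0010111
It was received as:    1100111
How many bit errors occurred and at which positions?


XOR: 1110000

3 error(s) at position(s): 0, 1, 2


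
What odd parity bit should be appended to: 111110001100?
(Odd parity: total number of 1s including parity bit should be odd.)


Number of 1s in data: 7
Parity bit: 0

0


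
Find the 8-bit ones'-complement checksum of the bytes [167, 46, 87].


Sum = 300 mod 256 = 44
Complement = 211

211


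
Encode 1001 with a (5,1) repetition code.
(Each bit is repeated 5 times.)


Each bit -> 5 copies

11111000000000011111


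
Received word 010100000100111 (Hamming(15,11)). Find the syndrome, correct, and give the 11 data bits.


Syndrome = 0: no error detected

Data: 00000100111 (no errors)


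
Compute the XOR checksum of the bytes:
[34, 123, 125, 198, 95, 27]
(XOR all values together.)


XOR chain: 34 ^ 123 ^ 125 ^ 198 ^ 95 ^ 27 = 166

166


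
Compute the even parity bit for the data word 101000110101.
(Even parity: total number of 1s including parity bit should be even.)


Number of 1s in data: 6
Parity bit: 0

0


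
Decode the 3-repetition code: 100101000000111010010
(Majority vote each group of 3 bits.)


Groups: 100, 101, 000, 000, 111, 010, 010
Majority votes: 0100100

0100100


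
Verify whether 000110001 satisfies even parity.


Number of 1s: 3

No, parity error (3 ones)


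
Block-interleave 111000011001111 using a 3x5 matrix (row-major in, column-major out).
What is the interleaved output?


Matrix:
  11100
  00110
  01111
Read columns: 100101111011001

100101111011001


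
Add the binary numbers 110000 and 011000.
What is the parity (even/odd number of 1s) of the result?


110000 = 48
011000 = 24
Sum = 72 = 1001000
1s count = 2

even parity (2 ones in 1001000)


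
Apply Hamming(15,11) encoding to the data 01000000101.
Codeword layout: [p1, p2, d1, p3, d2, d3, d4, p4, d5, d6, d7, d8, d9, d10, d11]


Parity bits: p1=1, p2=1, p3=1, p4=0

110110000000101


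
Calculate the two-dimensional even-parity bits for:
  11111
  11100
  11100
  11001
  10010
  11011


Row parities: 111100
Column parities: 01111

Row P: 111100, Col P: 01111, Corner: 0


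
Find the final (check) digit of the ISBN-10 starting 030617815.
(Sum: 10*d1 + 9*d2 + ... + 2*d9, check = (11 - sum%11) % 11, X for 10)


Weighted sum: 155
155 mod 11 = 1

Check digit: X


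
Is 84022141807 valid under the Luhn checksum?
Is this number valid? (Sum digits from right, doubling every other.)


Luhn sum = 45
45 mod 10 = 5

Invalid (Luhn sum mod 10 = 5)


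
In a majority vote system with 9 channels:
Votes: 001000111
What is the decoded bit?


Ones: 4 out of 9
Threshold: 5

0 (4/9 voted 1)


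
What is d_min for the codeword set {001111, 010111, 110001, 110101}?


Comparing all pairs, minimum distance: 1
Can detect 0 errors, correct 0 errors

1


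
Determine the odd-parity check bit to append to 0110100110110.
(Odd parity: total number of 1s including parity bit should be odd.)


Number of 1s in data: 7
Parity bit: 0

0


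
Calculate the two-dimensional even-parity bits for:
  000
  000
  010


Row parities: 001
Column parities: 010

Row P: 001, Col P: 010, Corner: 1


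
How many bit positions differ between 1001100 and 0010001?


XOR: 1011101
Count of 1s: 5

5


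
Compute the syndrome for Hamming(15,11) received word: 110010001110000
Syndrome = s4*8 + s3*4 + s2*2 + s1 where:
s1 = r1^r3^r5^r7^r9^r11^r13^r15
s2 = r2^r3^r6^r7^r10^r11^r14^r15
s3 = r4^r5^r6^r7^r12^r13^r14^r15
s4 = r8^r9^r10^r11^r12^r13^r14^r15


s1=0, s2=1, s3=1, s4=1

Syndrome = 14 (error at position 14)


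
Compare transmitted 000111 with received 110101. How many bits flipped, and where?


XOR: 110010

3 error(s) at position(s): 0, 1, 4


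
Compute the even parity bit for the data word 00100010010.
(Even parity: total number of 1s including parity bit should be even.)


Number of 1s in data: 3
Parity bit: 1

1


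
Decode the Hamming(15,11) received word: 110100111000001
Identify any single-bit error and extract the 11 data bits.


Syndrome = 14: error at position 14

Data: 00011000011 (corrected bit 14)


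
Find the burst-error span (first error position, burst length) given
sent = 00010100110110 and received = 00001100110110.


XOR: 00011000000000

Burst at position 3, length 2


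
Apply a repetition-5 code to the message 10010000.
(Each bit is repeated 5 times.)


Each bit -> 5 copies

1111100000000001111100000000000000000000


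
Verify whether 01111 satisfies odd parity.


Number of 1s: 4

No, parity error (4 ones)


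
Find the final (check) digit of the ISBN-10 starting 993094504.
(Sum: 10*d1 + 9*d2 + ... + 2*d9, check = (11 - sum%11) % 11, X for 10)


Weighted sum: 297
297 mod 11 = 0

Check digit: 0


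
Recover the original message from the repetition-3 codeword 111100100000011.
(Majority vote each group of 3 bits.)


Groups: 111, 100, 100, 000, 011
Majority votes: 10001

10001


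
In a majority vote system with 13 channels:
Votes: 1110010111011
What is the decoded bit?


Ones: 9 out of 13
Threshold: 7

1 (9/13 voted 1)


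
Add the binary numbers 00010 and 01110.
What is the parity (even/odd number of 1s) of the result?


00010 = 2
01110 = 14
Sum = 16 = 10000
1s count = 1

odd parity (1 ones in 10000)


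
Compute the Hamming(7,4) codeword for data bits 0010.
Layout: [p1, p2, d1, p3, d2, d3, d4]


Parity bits: p1=0, p2=1, p3=1

0101010


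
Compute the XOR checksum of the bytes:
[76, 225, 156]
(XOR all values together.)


XOR chain: 76 ^ 225 ^ 156 = 49

49


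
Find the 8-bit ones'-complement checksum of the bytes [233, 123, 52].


Sum = 408 mod 256 = 152
Complement = 103

103


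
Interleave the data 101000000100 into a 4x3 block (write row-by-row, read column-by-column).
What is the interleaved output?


Matrix:
  101
  000
  000
  100
Read columns: 100100001000

100100001000


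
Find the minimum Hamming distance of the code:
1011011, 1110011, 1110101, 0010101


Comparing all pairs, minimum distance: 2
Can detect 1 errors, correct 0 errors

2


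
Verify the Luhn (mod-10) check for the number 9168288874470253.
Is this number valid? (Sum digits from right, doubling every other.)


Luhn sum = 78
78 mod 10 = 8

Invalid (Luhn sum mod 10 = 8)


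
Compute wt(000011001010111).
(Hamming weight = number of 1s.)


Counting 1s in 000011001010111

7


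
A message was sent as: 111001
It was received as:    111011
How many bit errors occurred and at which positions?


XOR: 000010

1 error(s) at position(s): 4


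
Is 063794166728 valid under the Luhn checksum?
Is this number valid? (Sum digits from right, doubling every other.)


Luhn sum = 62
62 mod 10 = 2

Invalid (Luhn sum mod 10 = 2)


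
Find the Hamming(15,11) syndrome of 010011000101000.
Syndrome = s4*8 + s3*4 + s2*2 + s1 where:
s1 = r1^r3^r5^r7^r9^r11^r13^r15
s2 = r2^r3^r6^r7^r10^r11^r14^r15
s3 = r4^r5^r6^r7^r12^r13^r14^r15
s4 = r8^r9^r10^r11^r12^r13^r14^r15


s1=1, s2=1, s3=1, s4=0

Syndrome = 7 (error at position 7)


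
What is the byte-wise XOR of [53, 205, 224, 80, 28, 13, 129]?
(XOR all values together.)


XOR chain: 53 ^ 205 ^ 224 ^ 80 ^ 28 ^ 13 ^ 129 = 216

216


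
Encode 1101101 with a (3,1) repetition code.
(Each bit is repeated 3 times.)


Each bit -> 3 copies

111111000111111000111


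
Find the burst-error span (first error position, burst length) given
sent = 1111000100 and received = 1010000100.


XOR: 0101000000

Burst at position 1, length 3


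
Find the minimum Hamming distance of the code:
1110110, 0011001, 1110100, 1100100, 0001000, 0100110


Comparing all pairs, minimum distance: 1
Can detect 0 errors, correct 0 errors

1


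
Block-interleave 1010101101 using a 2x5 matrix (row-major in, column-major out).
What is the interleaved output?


Matrix:
  10101
  01101
Read columns: 1001110011

1001110011


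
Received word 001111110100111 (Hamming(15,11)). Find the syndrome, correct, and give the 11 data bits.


Syndrome = 13: error at position 13

Data: 11110100011 (corrected bit 13)


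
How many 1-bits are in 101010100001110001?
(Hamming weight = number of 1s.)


Counting 1s in 101010100001110001

8


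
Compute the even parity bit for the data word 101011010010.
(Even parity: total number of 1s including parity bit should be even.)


Number of 1s in data: 6
Parity bit: 0

0


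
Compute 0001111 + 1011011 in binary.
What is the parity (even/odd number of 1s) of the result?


0001111 = 15
1011011 = 91
Sum = 106 = 1101010
1s count = 4

even parity (4 ones in 1101010)


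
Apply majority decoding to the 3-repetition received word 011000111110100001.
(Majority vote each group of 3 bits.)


Groups: 011, 000, 111, 110, 100, 001
Majority votes: 101100

101100


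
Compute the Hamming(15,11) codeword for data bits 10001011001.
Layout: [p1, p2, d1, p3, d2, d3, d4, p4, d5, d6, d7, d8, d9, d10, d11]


Parity bits: p1=0, p2=1, p3=0, p4=0

011000001011001


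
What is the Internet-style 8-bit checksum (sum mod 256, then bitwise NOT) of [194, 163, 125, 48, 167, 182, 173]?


Sum = 1052 mod 256 = 28
Complement = 227

227


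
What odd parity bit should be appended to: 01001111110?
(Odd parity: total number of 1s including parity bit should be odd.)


Number of 1s in data: 7
Parity bit: 0

0


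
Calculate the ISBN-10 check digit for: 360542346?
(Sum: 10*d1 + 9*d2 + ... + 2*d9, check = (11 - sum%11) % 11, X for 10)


Weighted sum: 189
189 mod 11 = 2

Check digit: 9


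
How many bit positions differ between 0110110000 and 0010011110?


XOR: 0100101110
Count of 1s: 5

5


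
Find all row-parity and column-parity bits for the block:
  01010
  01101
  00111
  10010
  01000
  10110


Row parities: 011011
Column parities: 01100

Row P: 011011, Col P: 01100, Corner: 0


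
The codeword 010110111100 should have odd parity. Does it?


Number of 1s: 7

Yes, parity is correct (7 ones)


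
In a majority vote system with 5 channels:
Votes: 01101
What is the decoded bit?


Ones: 3 out of 5
Threshold: 3

1 (3/5 voted 1)


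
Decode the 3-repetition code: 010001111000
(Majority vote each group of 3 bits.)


Groups: 010, 001, 111, 000
Majority votes: 0010

0010


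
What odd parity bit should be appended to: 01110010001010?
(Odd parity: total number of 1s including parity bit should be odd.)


Number of 1s in data: 6
Parity bit: 1

1


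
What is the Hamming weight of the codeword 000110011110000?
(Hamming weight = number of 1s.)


Counting 1s in 000110011110000

6


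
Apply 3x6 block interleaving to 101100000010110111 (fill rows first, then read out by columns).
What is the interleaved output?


Matrix:
  101100
  000010
  110111
Read columns: 101001100101011001

101001100101011001


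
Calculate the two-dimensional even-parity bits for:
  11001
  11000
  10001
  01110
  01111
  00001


Row parities: 100101
Column parities: 10000

Row P: 100101, Col P: 10000, Corner: 1


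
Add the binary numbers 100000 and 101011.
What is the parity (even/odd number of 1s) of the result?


100000 = 32
101011 = 43
Sum = 75 = 1001011
1s count = 4

even parity (4 ones in 1001011)


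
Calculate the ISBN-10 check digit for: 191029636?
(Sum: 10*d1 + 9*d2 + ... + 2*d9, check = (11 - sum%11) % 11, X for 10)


Weighted sum: 201
201 mod 11 = 3

Check digit: 8


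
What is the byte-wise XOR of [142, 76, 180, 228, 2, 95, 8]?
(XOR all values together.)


XOR chain: 142 ^ 76 ^ 180 ^ 228 ^ 2 ^ 95 ^ 8 = 199

199


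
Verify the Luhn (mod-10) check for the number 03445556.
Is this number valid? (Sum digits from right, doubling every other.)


Luhn sum = 28
28 mod 10 = 8

Invalid (Luhn sum mod 10 = 8)


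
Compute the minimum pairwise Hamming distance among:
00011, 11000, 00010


Comparing all pairs, minimum distance: 1
Can detect 0 errors, correct 0 errors

1


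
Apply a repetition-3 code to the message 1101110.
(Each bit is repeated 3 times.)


Each bit -> 3 copies

111111000111111111000


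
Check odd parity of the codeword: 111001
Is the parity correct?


Number of 1s: 4

No, parity error (4 ones)


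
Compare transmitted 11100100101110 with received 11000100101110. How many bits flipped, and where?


XOR: 00100000000000

1 error(s) at position(s): 2


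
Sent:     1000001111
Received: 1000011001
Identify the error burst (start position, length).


XOR: 0000010110

Burst at position 5, length 4


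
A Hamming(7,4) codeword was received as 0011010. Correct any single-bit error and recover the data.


Syndrome = 1: error at position 1

Data: 1010 (corrected bit 1)


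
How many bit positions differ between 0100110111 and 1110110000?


XOR: 1010000111
Count of 1s: 5

5


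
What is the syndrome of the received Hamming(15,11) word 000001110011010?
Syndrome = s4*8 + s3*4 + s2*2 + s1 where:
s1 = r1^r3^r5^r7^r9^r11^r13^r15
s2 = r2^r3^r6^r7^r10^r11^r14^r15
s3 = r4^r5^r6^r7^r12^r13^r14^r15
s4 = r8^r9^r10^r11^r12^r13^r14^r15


s1=0, s2=0, s3=0, s4=0

Syndrome = 0 (no error)


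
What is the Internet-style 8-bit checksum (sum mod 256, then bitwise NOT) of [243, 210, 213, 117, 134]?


Sum = 917 mod 256 = 149
Complement = 106

106


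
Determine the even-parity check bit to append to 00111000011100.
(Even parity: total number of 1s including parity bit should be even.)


Number of 1s in data: 6
Parity bit: 0

0


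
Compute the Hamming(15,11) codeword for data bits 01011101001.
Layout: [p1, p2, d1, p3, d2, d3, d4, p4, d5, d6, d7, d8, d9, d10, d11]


Parity bits: p1=0, p2=1, p3=0, p4=0

010010101101001


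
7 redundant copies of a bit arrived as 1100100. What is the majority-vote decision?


Ones: 3 out of 7
Threshold: 4

0 (3/7 voted 1)


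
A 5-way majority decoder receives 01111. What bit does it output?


Ones: 4 out of 5
Threshold: 3

1 (4/5 voted 1)


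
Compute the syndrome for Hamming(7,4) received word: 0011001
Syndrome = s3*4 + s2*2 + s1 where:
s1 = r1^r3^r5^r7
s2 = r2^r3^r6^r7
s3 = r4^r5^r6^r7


s1=0, s2=0, s3=0

Syndrome = 0 (no error)


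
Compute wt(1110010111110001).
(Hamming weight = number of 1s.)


Counting 1s in 1110010111110001

10


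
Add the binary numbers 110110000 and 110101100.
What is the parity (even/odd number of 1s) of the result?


110110000 = 432
110101100 = 428
Sum = 860 = 1101011100
1s count = 6

even parity (6 ones in 1101011100)


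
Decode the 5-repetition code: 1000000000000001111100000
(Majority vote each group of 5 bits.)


Groups: 10000, 00000, 00000, 11111, 00000
Majority votes: 00010

00010


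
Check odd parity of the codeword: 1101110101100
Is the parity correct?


Number of 1s: 8

No, parity error (8 ones)


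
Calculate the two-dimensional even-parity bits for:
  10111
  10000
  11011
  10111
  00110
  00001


Row parities: 010001
Column parities: 01100

Row P: 010001, Col P: 01100, Corner: 0


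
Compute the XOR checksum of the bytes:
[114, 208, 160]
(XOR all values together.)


XOR chain: 114 ^ 208 ^ 160 = 2

2


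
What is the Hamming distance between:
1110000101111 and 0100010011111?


XOR: 1010010110000
Count of 1s: 5

5


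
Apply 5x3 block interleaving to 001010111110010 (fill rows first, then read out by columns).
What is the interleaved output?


Matrix:
  001
  010
  111
  110
  010
Read columns: 001100111110100

001100111110100


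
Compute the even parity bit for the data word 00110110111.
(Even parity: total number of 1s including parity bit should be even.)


Number of 1s in data: 7
Parity bit: 1

1


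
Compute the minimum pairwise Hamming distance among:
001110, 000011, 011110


Comparing all pairs, minimum distance: 1
Can detect 0 errors, correct 0 errors

1


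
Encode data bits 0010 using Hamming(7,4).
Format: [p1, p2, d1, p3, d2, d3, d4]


Parity bits: p1=0, p2=1, p3=1

0101010


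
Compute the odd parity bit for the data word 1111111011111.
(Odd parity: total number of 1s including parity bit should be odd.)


Number of 1s in data: 12
Parity bit: 1

1


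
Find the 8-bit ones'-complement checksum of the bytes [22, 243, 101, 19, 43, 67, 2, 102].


Sum = 599 mod 256 = 87
Complement = 168

168


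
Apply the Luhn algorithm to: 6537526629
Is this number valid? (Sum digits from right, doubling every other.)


Luhn sum = 46
46 mod 10 = 6

Invalid (Luhn sum mod 10 = 6)


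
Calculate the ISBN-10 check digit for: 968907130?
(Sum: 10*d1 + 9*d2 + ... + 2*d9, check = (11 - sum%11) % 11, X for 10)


Weighted sum: 319
319 mod 11 = 0

Check digit: 0


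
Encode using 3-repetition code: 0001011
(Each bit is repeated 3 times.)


Each bit -> 3 copies

000000000111000111111


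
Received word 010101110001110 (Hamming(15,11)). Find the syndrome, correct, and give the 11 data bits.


Syndrome = 0: no error detected

Data: 00110001110 (no errors)


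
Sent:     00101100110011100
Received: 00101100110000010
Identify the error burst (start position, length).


XOR: 00000000000011110

Burst at position 12, length 4


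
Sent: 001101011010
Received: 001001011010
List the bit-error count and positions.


XOR: 000100000000

1 error(s) at position(s): 3


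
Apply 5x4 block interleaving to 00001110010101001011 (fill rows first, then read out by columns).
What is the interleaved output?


Matrix:
  0000
  1110
  0101
  0100
  1011
Read columns: 01001011100100100101

01001011100100100101


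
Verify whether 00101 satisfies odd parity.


Number of 1s: 2

No, parity error (2 ones)


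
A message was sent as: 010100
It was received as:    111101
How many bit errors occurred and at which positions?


XOR: 101001

3 error(s) at position(s): 0, 2, 5


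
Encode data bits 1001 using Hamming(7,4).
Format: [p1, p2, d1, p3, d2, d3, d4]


Parity bits: p1=0, p2=0, p3=1

0011001


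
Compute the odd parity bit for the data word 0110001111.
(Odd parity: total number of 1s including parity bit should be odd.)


Number of 1s in data: 6
Parity bit: 1

1


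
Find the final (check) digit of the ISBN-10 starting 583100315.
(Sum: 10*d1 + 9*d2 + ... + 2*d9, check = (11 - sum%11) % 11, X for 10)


Weighted sum: 178
178 mod 11 = 2

Check digit: 9


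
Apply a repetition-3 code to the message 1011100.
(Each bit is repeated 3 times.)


Each bit -> 3 copies

111000111111111000000


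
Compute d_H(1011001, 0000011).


XOR: 1011010
Count of 1s: 4

4


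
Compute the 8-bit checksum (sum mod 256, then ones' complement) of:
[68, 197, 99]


Sum = 364 mod 256 = 108
Complement = 147

147


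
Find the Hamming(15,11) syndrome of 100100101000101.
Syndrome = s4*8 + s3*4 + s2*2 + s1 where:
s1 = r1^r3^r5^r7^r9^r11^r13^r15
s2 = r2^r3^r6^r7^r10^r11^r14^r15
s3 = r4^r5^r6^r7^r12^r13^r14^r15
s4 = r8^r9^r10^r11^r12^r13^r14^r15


s1=1, s2=0, s3=0, s4=1

Syndrome = 9 (error at position 9)


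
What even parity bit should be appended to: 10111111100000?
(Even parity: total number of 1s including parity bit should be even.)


Number of 1s in data: 8
Parity bit: 0

0


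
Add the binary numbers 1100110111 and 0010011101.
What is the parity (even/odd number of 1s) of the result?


1100110111 = 823
0010011101 = 157
Sum = 980 = 1111010100
1s count = 6

even parity (6 ones in 1111010100)


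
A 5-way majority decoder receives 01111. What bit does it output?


Ones: 4 out of 5
Threshold: 3

1 (4/5 voted 1)


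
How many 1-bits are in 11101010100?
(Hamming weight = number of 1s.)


Counting 1s in 11101010100

6


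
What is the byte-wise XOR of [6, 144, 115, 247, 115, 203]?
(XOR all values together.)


XOR chain: 6 ^ 144 ^ 115 ^ 247 ^ 115 ^ 203 = 170

170


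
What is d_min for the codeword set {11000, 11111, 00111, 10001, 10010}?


Comparing all pairs, minimum distance: 2
Can detect 1 errors, correct 0 errors

2


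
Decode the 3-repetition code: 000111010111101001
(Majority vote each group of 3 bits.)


Groups: 000, 111, 010, 111, 101, 001
Majority votes: 010110

010110


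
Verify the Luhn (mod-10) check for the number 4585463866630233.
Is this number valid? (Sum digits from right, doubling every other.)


Luhn sum = 79
79 mod 10 = 9

Invalid (Luhn sum mod 10 = 9)


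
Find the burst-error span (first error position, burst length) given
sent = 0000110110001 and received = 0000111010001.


XOR: 0000001100000

Burst at position 6, length 2


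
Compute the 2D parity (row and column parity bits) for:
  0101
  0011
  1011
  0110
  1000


Row parities: 00101
Column parities: 0011

Row P: 00101, Col P: 0011, Corner: 0


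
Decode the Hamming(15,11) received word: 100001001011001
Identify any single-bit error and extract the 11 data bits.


Syndrome = 6: error at position 6

Data: 00001011001 (corrected bit 6)


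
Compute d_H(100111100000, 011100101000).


XOR: 111011001000
Count of 1s: 6

6


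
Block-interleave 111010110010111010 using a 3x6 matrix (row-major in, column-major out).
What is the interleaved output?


Matrix:
  111010
  110010
  111010
Read columns: 111111101000111000

111111101000111000


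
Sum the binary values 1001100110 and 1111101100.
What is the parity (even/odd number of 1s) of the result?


1001100110 = 614
1111101100 = 1004
Sum = 1618 = 11001010010
1s count = 5

odd parity (5 ones in 11001010010)


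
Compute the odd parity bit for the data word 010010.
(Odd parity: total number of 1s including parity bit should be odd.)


Number of 1s in data: 2
Parity bit: 1

1


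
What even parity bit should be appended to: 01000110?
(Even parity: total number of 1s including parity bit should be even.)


Number of 1s in data: 3
Parity bit: 1

1


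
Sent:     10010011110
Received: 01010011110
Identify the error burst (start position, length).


XOR: 11000000000

Burst at position 0, length 2


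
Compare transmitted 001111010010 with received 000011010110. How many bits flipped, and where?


XOR: 001100000100

3 error(s) at position(s): 2, 3, 9


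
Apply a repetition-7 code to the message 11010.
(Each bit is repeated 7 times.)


Each bit -> 7 copies

11111111111111000000011111110000000


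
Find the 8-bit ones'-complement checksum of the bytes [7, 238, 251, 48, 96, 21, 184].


Sum = 845 mod 256 = 77
Complement = 178

178


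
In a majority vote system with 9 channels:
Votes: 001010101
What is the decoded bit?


Ones: 4 out of 9
Threshold: 5

0 (4/9 voted 1)


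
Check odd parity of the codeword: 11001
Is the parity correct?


Number of 1s: 3

Yes, parity is correct (3 ones)


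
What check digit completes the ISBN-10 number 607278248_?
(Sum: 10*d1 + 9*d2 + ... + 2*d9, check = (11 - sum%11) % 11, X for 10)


Weighted sum: 248
248 mod 11 = 6

Check digit: 5


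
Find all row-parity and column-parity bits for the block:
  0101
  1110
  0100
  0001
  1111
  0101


Row parities: 011100
Column parities: 0100

Row P: 011100, Col P: 0100, Corner: 1


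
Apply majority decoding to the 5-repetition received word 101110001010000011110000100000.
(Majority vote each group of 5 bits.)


Groups: 10111, 00010, 10000, 01111, 00001, 00000
Majority votes: 100100

100100


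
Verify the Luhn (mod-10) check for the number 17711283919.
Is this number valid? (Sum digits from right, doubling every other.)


Luhn sum = 54
54 mod 10 = 4

Invalid (Luhn sum mod 10 = 4)


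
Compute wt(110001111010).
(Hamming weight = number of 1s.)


Counting 1s in 110001111010

7


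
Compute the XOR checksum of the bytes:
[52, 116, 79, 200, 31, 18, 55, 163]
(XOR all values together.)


XOR chain: 52 ^ 116 ^ 79 ^ 200 ^ 31 ^ 18 ^ 55 ^ 163 = 94

94


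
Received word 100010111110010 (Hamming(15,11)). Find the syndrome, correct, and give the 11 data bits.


Syndrome = 13: error at position 13

Data: 01011110110 (corrected bit 13)


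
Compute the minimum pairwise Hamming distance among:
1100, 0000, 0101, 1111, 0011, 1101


Comparing all pairs, minimum distance: 1
Can detect 0 errors, correct 0 errors

1


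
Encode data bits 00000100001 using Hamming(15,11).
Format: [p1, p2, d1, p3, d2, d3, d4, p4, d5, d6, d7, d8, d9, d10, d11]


Parity bits: p1=1, p2=0, p3=1, p4=0

100100000100001


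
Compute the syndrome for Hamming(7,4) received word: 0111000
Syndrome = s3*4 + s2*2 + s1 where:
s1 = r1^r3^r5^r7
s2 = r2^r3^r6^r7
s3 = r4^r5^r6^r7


s1=1, s2=0, s3=1

Syndrome = 5 (error at position 5)


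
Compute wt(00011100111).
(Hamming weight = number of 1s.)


Counting 1s in 00011100111

6


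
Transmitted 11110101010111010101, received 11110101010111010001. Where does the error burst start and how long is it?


XOR: 00000000000000000100

Burst at position 17, length 1


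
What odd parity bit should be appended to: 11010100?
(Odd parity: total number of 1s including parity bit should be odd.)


Number of 1s in data: 4
Parity bit: 1

1


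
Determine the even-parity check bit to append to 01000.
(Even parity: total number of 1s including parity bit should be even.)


Number of 1s in data: 1
Parity bit: 1

1


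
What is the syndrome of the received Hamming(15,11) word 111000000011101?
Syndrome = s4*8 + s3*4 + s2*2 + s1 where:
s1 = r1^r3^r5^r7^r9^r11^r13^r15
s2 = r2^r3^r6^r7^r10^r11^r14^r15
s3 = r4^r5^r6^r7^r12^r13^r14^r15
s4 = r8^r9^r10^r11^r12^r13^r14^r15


s1=1, s2=0, s3=1, s4=0

Syndrome = 5 (error at position 5)


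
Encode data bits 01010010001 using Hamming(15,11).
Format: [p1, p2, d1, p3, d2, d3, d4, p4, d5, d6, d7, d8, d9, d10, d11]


Parity bits: p1=0, p2=1, p3=1, p4=0

010110100010001


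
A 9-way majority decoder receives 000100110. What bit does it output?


Ones: 3 out of 9
Threshold: 5

0 (3/9 voted 1)


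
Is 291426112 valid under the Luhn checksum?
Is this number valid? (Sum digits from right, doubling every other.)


Luhn sum = 30
30 mod 10 = 0

Valid (Luhn sum mod 10 = 0)


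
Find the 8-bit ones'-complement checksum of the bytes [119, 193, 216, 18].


Sum = 546 mod 256 = 34
Complement = 221

221


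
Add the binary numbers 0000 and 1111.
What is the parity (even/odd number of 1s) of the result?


0000 = 0
1111 = 15
Sum = 15 = 1111
1s count = 4

even parity (4 ones in 1111)


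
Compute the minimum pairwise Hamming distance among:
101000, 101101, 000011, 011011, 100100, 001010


Comparing all pairs, minimum distance: 2
Can detect 1 errors, correct 0 errors

2


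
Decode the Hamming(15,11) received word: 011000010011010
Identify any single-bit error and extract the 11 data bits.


Syndrome = 0: no error detected

Data: 10000011010 (no errors)


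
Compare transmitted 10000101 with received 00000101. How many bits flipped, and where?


XOR: 10000000

1 error(s) at position(s): 0


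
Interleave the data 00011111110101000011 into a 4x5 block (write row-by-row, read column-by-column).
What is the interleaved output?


Matrix:
  00011
  11111
  01010
  00011
Read columns: 01000110010011111101

01000110010011111101


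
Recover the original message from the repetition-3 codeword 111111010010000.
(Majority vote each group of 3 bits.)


Groups: 111, 111, 010, 010, 000
Majority votes: 11000

11000


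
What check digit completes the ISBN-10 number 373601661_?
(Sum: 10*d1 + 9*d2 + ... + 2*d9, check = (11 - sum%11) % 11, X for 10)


Weighted sum: 208
208 mod 11 = 10

Check digit: 1


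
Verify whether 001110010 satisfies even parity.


Number of 1s: 4

Yes, parity is correct (4 ones)


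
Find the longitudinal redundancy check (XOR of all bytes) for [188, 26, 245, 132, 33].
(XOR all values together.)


XOR chain: 188 ^ 26 ^ 245 ^ 132 ^ 33 = 246

246


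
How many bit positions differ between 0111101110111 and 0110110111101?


XOR: 0001011001010
Count of 1s: 5

5


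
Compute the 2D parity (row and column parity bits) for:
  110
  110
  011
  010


Row parities: 0001
Column parities: 001

Row P: 0001, Col P: 001, Corner: 1


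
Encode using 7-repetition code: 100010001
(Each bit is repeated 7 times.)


Each bit -> 7 copies

111111100000000000000000000011111110000000000000000000001111111


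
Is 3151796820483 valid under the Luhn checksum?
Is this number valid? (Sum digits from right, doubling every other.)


Luhn sum = 57
57 mod 10 = 7

Invalid (Luhn sum mod 10 = 7)


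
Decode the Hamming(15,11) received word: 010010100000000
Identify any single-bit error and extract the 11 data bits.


Syndrome = 0: no error detected

Data: 01010000000 (no errors)


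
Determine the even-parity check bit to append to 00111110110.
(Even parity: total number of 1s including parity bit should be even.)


Number of 1s in data: 7
Parity bit: 1

1


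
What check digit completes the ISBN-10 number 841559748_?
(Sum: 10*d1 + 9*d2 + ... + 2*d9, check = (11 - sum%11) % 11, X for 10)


Weighted sum: 290
290 mod 11 = 4

Check digit: 7


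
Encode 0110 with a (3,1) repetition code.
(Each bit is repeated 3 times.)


Each bit -> 3 copies

000111111000


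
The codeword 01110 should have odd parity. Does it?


Number of 1s: 3

Yes, parity is correct (3 ones)


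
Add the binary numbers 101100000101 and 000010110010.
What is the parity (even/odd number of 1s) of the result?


101100000101 = 2821
000010110010 = 178
Sum = 2999 = 101110110111
1s count = 9

odd parity (9 ones in 101110110111)


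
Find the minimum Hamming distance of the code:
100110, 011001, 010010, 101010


Comparing all pairs, minimum distance: 2
Can detect 1 errors, correct 0 errors

2


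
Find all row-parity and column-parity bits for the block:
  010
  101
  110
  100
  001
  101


Row parities: 100110
Column parities: 001

Row P: 100110, Col P: 001, Corner: 1


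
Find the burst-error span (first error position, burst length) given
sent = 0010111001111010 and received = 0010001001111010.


XOR: 0000110000000000

Burst at position 4, length 2


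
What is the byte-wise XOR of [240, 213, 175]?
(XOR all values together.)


XOR chain: 240 ^ 213 ^ 175 = 138

138


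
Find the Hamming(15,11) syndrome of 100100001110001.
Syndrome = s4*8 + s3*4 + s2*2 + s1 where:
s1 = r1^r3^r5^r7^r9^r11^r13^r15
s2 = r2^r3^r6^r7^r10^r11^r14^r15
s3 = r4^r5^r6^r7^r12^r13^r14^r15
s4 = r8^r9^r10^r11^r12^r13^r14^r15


s1=0, s2=1, s3=0, s4=0

Syndrome = 2 (error at position 2)


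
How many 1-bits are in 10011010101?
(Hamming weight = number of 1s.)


Counting 1s in 10011010101

6


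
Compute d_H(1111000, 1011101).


XOR: 0100101
Count of 1s: 3

3


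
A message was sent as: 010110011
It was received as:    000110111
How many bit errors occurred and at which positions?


XOR: 010000100

2 error(s) at position(s): 1, 6


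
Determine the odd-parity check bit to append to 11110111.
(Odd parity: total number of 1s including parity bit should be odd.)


Number of 1s in data: 7
Parity bit: 0

0


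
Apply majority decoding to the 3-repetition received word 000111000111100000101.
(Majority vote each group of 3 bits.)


Groups: 000, 111, 000, 111, 100, 000, 101
Majority votes: 0101001

0101001


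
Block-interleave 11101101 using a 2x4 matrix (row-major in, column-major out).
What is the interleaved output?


Matrix:
  1110
  1101
Read columns: 11111001

11111001


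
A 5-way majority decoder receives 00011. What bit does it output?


Ones: 2 out of 5
Threshold: 3

0 (2/5 voted 1)


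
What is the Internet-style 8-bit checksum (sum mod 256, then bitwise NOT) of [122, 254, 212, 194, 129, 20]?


Sum = 931 mod 256 = 163
Complement = 92

92


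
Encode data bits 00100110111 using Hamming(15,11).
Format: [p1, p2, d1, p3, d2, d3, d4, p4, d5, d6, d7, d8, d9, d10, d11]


Parity bits: p1=1, p2=1, p3=0, p4=1

110001010110111


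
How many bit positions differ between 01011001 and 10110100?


XOR: 11101101
Count of 1s: 6

6


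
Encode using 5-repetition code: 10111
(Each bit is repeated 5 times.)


Each bit -> 5 copies

1111100000111111111111111


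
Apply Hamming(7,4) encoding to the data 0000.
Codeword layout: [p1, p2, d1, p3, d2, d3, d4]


Parity bits: p1=0, p2=0, p3=0

0000000


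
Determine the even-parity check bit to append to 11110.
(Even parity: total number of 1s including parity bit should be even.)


Number of 1s in data: 4
Parity bit: 0

0


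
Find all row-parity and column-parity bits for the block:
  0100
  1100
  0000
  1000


Row parities: 1001
Column parities: 0000

Row P: 1001, Col P: 0000, Corner: 0


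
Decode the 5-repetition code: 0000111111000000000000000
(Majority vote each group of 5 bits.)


Groups: 00001, 11111, 00000, 00000, 00000
Majority votes: 01000

01000


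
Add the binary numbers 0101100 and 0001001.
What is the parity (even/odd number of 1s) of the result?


0101100 = 44
0001001 = 9
Sum = 53 = 110101
1s count = 4

even parity (4 ones in 110101)


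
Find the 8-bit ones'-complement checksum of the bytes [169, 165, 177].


Sum = 511 mod 256 = 255
Complement = 0

0


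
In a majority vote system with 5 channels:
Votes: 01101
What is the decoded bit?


Ones: 3 out of 5
Threshold: 3

1 (3/5 voted 1)


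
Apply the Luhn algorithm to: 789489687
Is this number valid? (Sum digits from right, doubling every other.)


Luhn sum = 68
68 mod 10 = 8

Invalid (Luhn sum mod 10 = 8)


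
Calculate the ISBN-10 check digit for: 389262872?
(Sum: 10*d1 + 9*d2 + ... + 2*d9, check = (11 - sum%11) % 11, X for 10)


Weighted sum: 291
291 mod 11 = 5

Check digit: 6


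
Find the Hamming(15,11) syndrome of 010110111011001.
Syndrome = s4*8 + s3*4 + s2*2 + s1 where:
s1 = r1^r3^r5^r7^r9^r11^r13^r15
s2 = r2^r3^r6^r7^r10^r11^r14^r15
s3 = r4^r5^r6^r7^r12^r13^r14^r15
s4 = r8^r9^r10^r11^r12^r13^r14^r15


s1=1, s2=0, s3=1, s4=1

Syndrome = 13 (error at position 13)


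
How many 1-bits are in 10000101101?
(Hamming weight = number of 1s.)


Counting 1s in 10000101101

5


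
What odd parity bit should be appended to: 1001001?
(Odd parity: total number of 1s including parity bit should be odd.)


Number of 1s in data: 3
Parity bit: 0

0


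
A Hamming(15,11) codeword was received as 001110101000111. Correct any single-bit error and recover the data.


Syndrome = 0: no error detected

Data: 11011000111 (no errors)


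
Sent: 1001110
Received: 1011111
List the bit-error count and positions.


XOR: 0010001

2 error(s) at position(s): 2, 6


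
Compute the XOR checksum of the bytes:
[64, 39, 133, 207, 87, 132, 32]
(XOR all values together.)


XOR chain: 64 ^ 39 ^ 133 ^ 207 ^ 87 ^ 132 ^ 32 = 222

222


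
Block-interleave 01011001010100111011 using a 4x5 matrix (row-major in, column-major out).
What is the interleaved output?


Matrix:
  01011
  00101
  01001
  11011
Read columns: 00011011010010011111

00011011010010011111


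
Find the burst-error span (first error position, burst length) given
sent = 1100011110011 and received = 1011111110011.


XOR: 0111100000000

Burst at position 1, length 4


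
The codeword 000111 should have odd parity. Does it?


Number of 1s: 3

Yes, parity is correct (3 ones)


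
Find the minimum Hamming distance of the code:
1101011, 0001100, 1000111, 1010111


Comparing all pairs, minimum distance: 1
Can detect 0 errors, correct 0 errors

1


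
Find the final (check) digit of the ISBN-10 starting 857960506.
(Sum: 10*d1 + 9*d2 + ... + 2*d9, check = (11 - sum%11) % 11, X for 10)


Weighted sum: 312
312 mod 11 = 4

Check digit: 7


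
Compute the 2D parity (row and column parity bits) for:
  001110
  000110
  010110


Row parities: 101
Column parities: 011110

Row P: 101, Col P: 011110, Corner: 0


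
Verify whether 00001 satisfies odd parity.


Number of 1s: 1

Yes, parity is correct (1 ones)


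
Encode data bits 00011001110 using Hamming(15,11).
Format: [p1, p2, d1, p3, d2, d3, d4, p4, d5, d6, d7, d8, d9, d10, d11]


Parity bits: p1=1, p2=0, p3=0, p4=0

100000101001110


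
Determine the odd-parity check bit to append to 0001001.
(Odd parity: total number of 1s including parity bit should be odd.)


Number of 1s in data: 2
Parity bit: 1

1


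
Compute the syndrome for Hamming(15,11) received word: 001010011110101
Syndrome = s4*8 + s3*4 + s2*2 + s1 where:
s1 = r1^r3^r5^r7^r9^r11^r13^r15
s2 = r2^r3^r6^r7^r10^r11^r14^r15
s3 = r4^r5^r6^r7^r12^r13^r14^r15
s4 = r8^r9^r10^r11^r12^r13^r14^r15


s1=0, s2=0, s3=1, s4=0

Syndrome = 4 (error at position 4)


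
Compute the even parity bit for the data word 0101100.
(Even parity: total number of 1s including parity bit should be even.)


Number of 1s in data: 3
Parity bit: 1

1


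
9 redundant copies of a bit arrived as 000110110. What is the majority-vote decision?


Ones: 4 out of 9
Threshold: 5

0 (4/9 voted 1)


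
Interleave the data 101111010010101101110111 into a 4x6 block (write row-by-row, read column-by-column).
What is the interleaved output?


Matrix:
  101111
  010010
  101101
  110111
Read columns: 101101011010101111011011

101101011010101111011011


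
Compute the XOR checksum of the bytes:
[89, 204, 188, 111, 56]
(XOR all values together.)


XOR chain: 89 ^ 204 ^ 188 ^ 111 ^ 56 = 126

126


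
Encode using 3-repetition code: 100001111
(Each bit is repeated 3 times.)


Each bit -> 3 copies

111000000000000111111111111


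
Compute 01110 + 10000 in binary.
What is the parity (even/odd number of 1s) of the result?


01110 = 14
10000 = 16
Sum = 30 = 11110
1s count = 4

even parity (4 ones in 11110)


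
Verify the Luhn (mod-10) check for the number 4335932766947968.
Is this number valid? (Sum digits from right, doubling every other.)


Luhn sum = 92
92 mod 10 = 2

Invalid (Luhn sum mod 10 = 2)


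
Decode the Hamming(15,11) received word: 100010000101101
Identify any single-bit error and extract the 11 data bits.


Syndrome = 0: no error detected

Data: 01000101101 (no errors)


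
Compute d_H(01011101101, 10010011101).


XOR: 11001110000
Count of 1s: 5

5


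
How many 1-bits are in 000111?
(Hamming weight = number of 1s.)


Counting 1s in 000111

3


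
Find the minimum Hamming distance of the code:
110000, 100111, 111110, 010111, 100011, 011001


Comparing all pairs, minimum distance: 1
Can detect 0 errors, correct 0 errors

1


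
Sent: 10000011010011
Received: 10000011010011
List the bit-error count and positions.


XOR: 00000000000000

0 errors (received matches sent)


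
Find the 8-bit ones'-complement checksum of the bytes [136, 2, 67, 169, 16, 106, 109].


Sum = 605 mod 256 = 93
Complement = 162

162


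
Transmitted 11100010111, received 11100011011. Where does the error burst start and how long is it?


XOR: 00000001100

Burst at position 7, length 2
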